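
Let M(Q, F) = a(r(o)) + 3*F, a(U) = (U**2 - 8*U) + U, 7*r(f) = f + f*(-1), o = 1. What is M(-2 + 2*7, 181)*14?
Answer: 7602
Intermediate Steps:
r(f) = 0 (r(f) = (f + f*(-1))/7 = (f - f)/7 = (1/7)*0 = 0)
a(U) = U**2 - 7*U
M(Q, F) = 3*F (M(Q, F) = 0*(-7 + 0) + 3*F = 0*(-7) + 3*F = 0 + 3*F = 3*F)
M(-2 + 2*7, 181)*14 = (3*181)*14 = 543*14 = 7602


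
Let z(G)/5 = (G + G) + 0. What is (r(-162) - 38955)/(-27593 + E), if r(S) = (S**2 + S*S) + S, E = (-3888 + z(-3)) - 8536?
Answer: -4457/13349 ≈ -0.33388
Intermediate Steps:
z(G) = 10*G (z(G) = 5*((G + G) + 0) = 5*(2*G + 0) = 5*(2*G) = 10*G)
E = -12454 (E = (-3888 + 10*(-3)) - 8536 = (-3888 - 30) - 8536 = -3918 - 8536 = -12454)
r(S) = S + 2*S**2 (r(S) = (S**2 + S**2) + S = 2*S**2 + S = S + 2*S**2)
(r(-162) - 38955)/(-27593 + E) = (-162*(1 + 2*(-162)) - 38955)/(-27593 - 12454) = (-162*(1 - 324) - 38955)/(-40047) = (-162*(-323) - 38955)*(-1/40047) = (52326 - 38955)*(-1/40047) = 13371*(-1/40047) = -4457/13349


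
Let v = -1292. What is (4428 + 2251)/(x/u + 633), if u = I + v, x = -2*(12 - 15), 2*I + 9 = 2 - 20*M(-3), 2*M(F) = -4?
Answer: 17038129/1614771 ≈ 10.551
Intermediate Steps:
M(F) = -2 (M(F) = (½)*(-4) = -2)
I = 33/2 (I = -9/2 + (2 - 20*(-2))/2 = -9/2 + (2 + 40)/2 = -9/2 + (½)*42 = -9/2 + 21 = 33/2 ≈ 16.500)
x = 6 (x = -2*(-3) = 6)
u = -2551/2 (u = 33/2 - 1292 = -2551/2 ≈ -1275.5)
(4428 + 2251)/(x/u + 633) = (4428 + 2251)/(6/(-2551/2) + 633) = 6679/(6*(-2/2551) + 633) = 6679/(-12/2551 + 633) = 6679/(1614771/2551) = 6679*(2551/1614771) = 17038129/1614771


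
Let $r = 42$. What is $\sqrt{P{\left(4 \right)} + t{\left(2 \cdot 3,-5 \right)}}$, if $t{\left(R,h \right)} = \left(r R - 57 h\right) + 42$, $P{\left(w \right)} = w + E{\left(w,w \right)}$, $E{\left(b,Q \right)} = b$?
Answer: $\sqrt{587} \approx 24.228$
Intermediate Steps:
$P{\left(w \right)} = 2 w$ ($P{\left(w \right)} = w + w = 2 w$)
$t{\left(R,h \right)} = 42 - 57 h + 42 R$ ($t{\left(R,h \right)} = \left(42 R - 57 h\right) + 42 = \left(- 57 h + 42 R\right) + 42 = 42 - 57 h + 42 R$)
$\sqrt{P{\left(4 \right)} + t{\left(2 \cdot 3,-5 \right)}} = \sqrt{2 \cdot 4 + \left(42 - -285 + 42 \cdot 2 \cdot 3\right)} = \sqrt{8 + \left(42 + 285 + 42 \cdot 6\right)} = \sqrt{8 + \left(42 + 285 + 252\right)} = \sqrt{8 + 579} = \sqrt{587}$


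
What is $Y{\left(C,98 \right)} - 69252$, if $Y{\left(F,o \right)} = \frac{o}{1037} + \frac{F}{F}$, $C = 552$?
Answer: $- \frac{71813189}{1037} \approx -69251.0$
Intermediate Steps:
$Y{\left(F,o \right)} = 1 + \frac{o}{1037}$ ($Y{\left(F,o \right)} = o \frac{1}{1037} + 1 = \frac{o}{1037} + 1 = 1 + \frac{o}{1037}$)
$Y{\left(C,98 \right)} - 69252 = \left(1 + \frac{1}{1037} \cdot 98\right) - 69252 = \left(1 + \frac{98}{1037}\right) - 69252 = \frac{1135}{1037} - 69252 = - \frac{71813189}{1037}$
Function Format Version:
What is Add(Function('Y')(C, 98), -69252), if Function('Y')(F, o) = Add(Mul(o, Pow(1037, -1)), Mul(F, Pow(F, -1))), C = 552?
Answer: Rational(-71813189, 1037) ≈ -69251.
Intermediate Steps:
Function('Y')(F, o) = Add(1, Mul(Rational(1, 1037), o)) (Function('Y')(F, o) = Add(Mul(o, Rational(1, 1037)), 1) = Add(Mul(Rational(1, 1037), o), 1) = Add(1, Mul(Rational(1, 1037), o)))
Add(Function('Y')(C, 98), -69252) = Add(Add(1, Mul(Rational(1, 1037), 98)), -69252) = Add(Add(1, Rational(98, 1037)), -69252) = Add(Rational(1135, 1037), -69252) = Rational(-71813189, 1037)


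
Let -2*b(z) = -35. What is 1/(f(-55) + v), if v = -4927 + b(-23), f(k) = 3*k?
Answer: -2/10149 ≈ -0.00019706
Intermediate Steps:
b(z) = 35/2 (b(z) = -1/2*(-35) = 35/2)
v = -9819/2 (v = -4927 + 35/2 = -9819/2 ≈ -4909.5)
1/(f(-55) + v) = 1/(3*(-55) - 9819/2) = 1/(-165 - 9819/2) = 1/(-10149/2) = -2/10149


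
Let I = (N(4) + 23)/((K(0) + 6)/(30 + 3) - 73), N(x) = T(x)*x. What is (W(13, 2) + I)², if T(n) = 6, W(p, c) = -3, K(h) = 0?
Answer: 8526400/641601 ≈ 13.289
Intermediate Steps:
N(x) = 6*x
I = -517/801 (I = (6*4 + 23)/((0 + 6)/(30 + 3) - 73) = (24 + 23)/(6/33 - 73) = 47/(6*(1/33) - 73) = 47/(2/11 - 73) = 47/(-801/11) = 47*(-11/801) = -517/801 ≈ -0.64544)
(W(13, 2) + I)² = (-3 - 517/801)² = (-2920/801)² = 8526400/641601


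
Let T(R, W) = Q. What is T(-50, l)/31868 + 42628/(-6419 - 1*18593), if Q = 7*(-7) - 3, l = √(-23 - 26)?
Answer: -84985608/49817651 ≈ -1.7059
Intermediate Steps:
l = 7*I (l = √(-49) = 7*I ≈ 7.0*I)
Q = -52 (Q = -49 - 3 = -52)
T(R, W) = -52
T(-50, l)/31868 + 42628/(-6419 - 1*18593) = -52/31868 + 42628/(-6419 - 1*18593) = -52*1/31868 + 42628/(-6419 - 18593) = -13/7967 + 42628/(-25012) = -13/7967 + 42628*(-1/25012) = -13/7967 - 10657/6253 = -84985608/49817651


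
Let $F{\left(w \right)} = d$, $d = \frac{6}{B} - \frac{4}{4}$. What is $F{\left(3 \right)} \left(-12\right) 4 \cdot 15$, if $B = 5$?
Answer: $-144$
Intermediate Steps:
$d = \frac{1}{5}$ ($d = \frac{6}{5} - \frac{4}{4} = 6 \cdot \frac{1}{5} - 1 = \frac{6}{5} - 1 = \frac{1}{5} \approx 0.2$)
$F{\left(w \right)} = \frac{1}{5}$
$F{\left(3 \right)} \left(-12\right) 4 \cdot 15 = \frac{\left(-12\right) 4 \cdot 15}{5} = \frac{\left(-48\right) 15}{5} = \frac{1}{5} \left(-720\right) = -144$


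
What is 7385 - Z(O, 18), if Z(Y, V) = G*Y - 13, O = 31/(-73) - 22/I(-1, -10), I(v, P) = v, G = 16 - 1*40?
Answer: 577854/73 ≈ 7915.8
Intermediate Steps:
G = -24 (G = 16 - 40 = -24)
O = 1575/73 (O = 31/(-73) - 22/(-1) = 31*(-1/73) - 22*(-1) = -31/73 + 22 = 1575/73 ≈ 21.575)
Z(Y, V) = -13 - 24*Y (Z(Y, V) = -24*Y - 13 = -13 - 24*Y)
7385 - Z(O, 18) = 7385 - (-13 - 24*1575/73) = 7385 - (-13 - 37800/73) = 7385 - 1*(-38749/73) = 7385 + 38749/73 = 577854/73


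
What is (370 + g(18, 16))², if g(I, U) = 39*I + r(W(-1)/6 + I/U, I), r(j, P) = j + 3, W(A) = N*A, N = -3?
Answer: 74183769/64 ≈ 1.1591e+6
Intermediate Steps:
W(A) = -3*A
r(j, P) = 3 + j
g(I, U) = 7/2 + 39*I + I/U (g(I, U) = 39*I + (3 + (-3*(-1)/6 + I/U)) = 39*I + (3 + (3*(⅙) + I/U)) = 39*I + (3 + (½ + I/U)) = 39*I + (7/2 + I/U) = 7/2 + 39*I + I/U)
(370 + g(18, 16))² = (370 + (7/2 + 39*18 + 18/16))² = (370 + (7/2 + 702 + 18*(1/16)))² = (370 + (7/2 + 702 + 9/8))² = (370 + 5653/8)² = (8613/8)² = 74183769/64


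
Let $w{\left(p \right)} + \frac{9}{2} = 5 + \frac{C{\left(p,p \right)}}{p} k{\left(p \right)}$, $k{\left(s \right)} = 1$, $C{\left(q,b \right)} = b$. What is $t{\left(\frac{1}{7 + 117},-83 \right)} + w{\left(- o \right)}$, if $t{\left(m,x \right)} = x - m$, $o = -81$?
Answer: $- \frac{10107}{124} \approx -81.508$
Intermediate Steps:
$w{\left(p \right)} = \frac{3}{2}$ ($w{\left(p \right)} = - \frac{9}{2} + \left(5 + \frac{p}{p} 1\right) = - \frac{9}{2} + \left(5 + 1 \cdot 1\right) = - \frac{9}{2} + \left(5 + 1\right) = - \frac{9}{2} + 6 = \frac{3}{2}$)
$t{\left(\frac{1}{7 + 117},-83 \right)} + w{\left(- o \right)} = \left(-83 - \frac{1}{7 + 117}\right) + \frac{3}{2} = \left(-83 - \frac{1}{124}\right) + \frac{3}{2} = - \frac{10293}{124} + \frac{3}{2} = - \frac{10107}{124}$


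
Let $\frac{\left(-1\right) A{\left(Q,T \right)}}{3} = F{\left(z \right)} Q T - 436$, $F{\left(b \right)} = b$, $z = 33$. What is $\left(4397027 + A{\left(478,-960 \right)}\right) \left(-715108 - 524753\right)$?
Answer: $-61779118183755$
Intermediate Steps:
$A{\left(Q,T \right)} = 1308 - 99 Q T$ ($A{\left(Q,T \right)} = - 3 \left(33 Q T - 436\right) = - 3 \left(-436 + 33 Q T\right) = 1308 - 99 Q T$)
$\left(4397027 + A{\left(478,-960 \right)}\right) \left(-715108 - 524753\right) = \left(4397027 - \left(-1308 + 47322 \left(-960\right)\right)\right) \left(-715108 - 524753\right) = \left(4397027 + \left(1308 + 45429120\right)\right) \left(-715108 - 524753\right) = \left(4397027 + 45430428\right) \left(-1239861\right) = 49827455 \left(-1239861\right) = -61779118183755$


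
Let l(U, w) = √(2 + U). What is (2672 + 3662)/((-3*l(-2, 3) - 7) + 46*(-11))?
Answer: -6334/513 ≈ -12.347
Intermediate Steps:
(2672 + 3662)/((-3*l(-2, 3) - 7) + 46*(-11)) = (2672 + 3662)/((-3*√(2 - 2) - 7) + 46*(-11)) = 6334/((-3*√0 - 7) - 506) = 6334/((-3*0 - 7) - 506) = 6334/((0 - 7) - 506) = 6334/(-7 - 506) = 6334/(-513) = 6334*(-1/513) = -6334/513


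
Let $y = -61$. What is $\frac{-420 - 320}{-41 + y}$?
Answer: $\frac{370}{51} \approx 7.2549$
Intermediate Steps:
$\frac{-420 - 320}{-41 + y} = \frac{-420 - 320}{-41 - 61} = - \frac{740}{-102} = \left(-740\right) \left(- \frac{1}{102}\right) = \frac{370}{51}$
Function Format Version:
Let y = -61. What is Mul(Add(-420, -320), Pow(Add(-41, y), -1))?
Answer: Rational(370, 51) ≈ 7.2549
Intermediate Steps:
Mul(Add(-420, -320), Pow(Add(-41, y), -1)) = Mul(Add(-420, -320), Pow(Add(-41, -61), -1)) = Mul(-740, Pow(-102, -1)) = Mul(-740, Rational(-1, 102)) = Rational(370, 51)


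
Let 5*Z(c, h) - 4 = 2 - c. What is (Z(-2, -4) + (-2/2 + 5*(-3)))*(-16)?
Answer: 1152/5 ≈ 230.40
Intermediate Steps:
Z(c, h) = 6/5 - c/5 (Z(c, h) = ⅘ + (2 - c)/5 = ⅘ + (⅖ - c/5) = 6/5 - c/5)
(Z(-2, -4) + (-2/2 + 5*(-3)))*(-16) = ((6/5 - ⅕*(-2)) + (-2/2 + 5*(-3)))*(-16) = ((6/5 + ⅖) + (-2*½ - 15))*(-16) = (8/5 + (-1 - 15))*(-16) = (8/5 - 16)*(-16) = -72/5*(-16) = 1152/5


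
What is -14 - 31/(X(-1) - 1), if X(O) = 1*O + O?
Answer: -11/3 ≈ -3.6667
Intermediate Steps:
X(O) = 2*O (X(O) = O + O = 2*O)
-14 - 31/(X(-1) - 1) = -14 - 31/(2*(-1) - 1) = -14 - 31/(-2 - 1) = -14 - 31/(-3) = -14 - 31*(-1/3) = -14 + 31/3 = -11/3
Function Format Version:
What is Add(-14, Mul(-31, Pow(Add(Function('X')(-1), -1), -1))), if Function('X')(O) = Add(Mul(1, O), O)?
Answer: Rational(-11, 3) ≈ -3.6667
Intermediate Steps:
Function('X')(O) = Mul(2, O) (Function('X')(O) = Add(O, O) = Mul(2, O))
Add(-14, Mul(-31, Pow(Add(Function('X')(-1), -1), -1))) = Add(-14, Mul(-31, Pow(Add(Mul(2, -1), -1), -1))) = Add(-14, Mul(-31, Pow(Add(-2, -1), -1))) = Add(-14, Mul(-31, Pow(-3, -1))) = Add(-14, Mul(-31, Rational(-1, 3))) = Add(-14, Rational(31, 3)) = Rational(-11, 3)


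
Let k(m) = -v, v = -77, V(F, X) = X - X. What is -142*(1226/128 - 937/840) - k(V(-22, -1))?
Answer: -4296419/3360 ≈ -1278.7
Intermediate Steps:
V(F, X) = 0
k(m) = 77 (k(m) = -1*(-77) = 77)
-142*(1226/128 - 937/840) - k(V(-22, -1)) = -142*(1226/128 - 937/840) - 1*77 = -142*(1226*(1/128) - 937*1/840) - 77 = -142*(613/64 - 937/840) - 77 = -142*56869/6720 - 77 = -4037699/3360 - 77 = -4296419/3360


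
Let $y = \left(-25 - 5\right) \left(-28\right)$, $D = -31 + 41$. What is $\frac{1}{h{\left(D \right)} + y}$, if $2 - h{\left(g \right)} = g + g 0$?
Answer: $\frac{1}{832} \approx 0.0012019$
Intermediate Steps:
$D = 10$
$y = 840$ ($y = \left(-30\right) \left(-28\right) = 840$)
$h{\left(g \right)} = 2 - g$ ($h{\left(g \right)} = 2 - \left(g + g 0\right) = 2 - \left(g + 0\right) = 2 - g$)
$\frac{1}{h{\left(D \right)} + y} = \frac{1}{\left(2 - 10\right) + 840} = \frac{1}{-8 + 840} = \frac{1}{832}$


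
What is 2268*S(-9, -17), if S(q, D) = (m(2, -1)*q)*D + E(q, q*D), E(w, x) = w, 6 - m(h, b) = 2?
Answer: 1367604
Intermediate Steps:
m(h, b) = 4 (m(h, b) = 6 - 1*2 = 6 - 2 = 4)
S(q, D) = q + 4*D*q (S(q, D) = (4*q)*D + q = 4*D*q + q = q + 4*D*q)
2268*S(-9, -17) = 2268*(-9*(1 + 4*(-17))) = 2268*(-9*(1 - 68)) = 2268*(-9*(-67)) = 2268*603 = 1367604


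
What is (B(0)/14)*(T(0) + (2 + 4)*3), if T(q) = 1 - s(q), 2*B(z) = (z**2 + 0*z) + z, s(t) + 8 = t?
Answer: 0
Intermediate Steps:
s(t) = -8 + t
B(z) = z/2 + z**2/2 (B(z) = ((z**2 + 0*z) + z)/2 = ((z**2 + 0) + z)/2 = (z**2 + z)/2 = (z + z**2)/2 = z/2 + z**2/2)
T(q) = 9 - q (T(q) = 1 - (-8 + q) = 1 + (8 - q) = 9 - q)
(B(0)/14)*(T(0) + (2 + 4)*3) = (((1/2)*0*(1 + 0))/14)*((9 - 1*0) + (2 + 4)*3) = (((1/2)*0*1)*(1/14))*((9 + 0) + 6*3) = (0*(1/14))*(9 + 18) = 0*27 = 0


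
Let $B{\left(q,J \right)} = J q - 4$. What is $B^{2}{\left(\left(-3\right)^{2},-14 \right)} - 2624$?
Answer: $14276$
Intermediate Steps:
$B{\left(q,J \right)} = -4 + J q$
$B^{2}{\left(\left(-3\right)^{2},-14 \right)} - 2624 = \left(-4 - 14 \left(-3\right)^{2}\right)^{2} - 2624 = \left(-4 - 126\right)^{2} - 2624 = \left(-130\right)^{2} - 2624 = 16900 - 2624 = 14276$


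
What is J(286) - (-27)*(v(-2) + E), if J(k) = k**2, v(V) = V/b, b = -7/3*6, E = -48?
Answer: 563527/7 ≈ 80504.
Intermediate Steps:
b = -14 (b = -7*1/3*6 = -7/3*6 = -14)
v(V) = -V/14 (v(V) = V/(-14) = V*(-1/14) = -V/14)
J(286) - (-27)*(v(-2) + E) = 286**2 - (-27)*(-1/14*(-2) - 48) = 81796 - (-27)*(1/7 - 48) = 81796 - (-27)*(-335)/7 = 81796 - 1*9045/7 = 81796 - 9045/7 = 563527/7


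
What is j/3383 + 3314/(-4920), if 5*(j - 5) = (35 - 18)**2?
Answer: -5451143/8322180 ≈ -0.65501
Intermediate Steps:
j = 314/5 (j = 5 + (35 - 18)**2/5 = 5 + (1/5)*17**2 = 5 + (1/5)*289 = 5 + 289/5 = 314/5 ≈ 62.800)
j/3383 + 3314/(-4920) = (314/5)/3383 + 3314/(-4920) = (314/5)*(1/3383) + 3314*(-1/4920) = 314/16915 - 1657/2460 = -5451143/8322180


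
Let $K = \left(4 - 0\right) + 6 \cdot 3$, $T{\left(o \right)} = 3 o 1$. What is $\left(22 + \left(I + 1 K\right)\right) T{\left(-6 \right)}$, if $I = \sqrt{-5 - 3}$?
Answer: $-792 - 36 i \sqrt{2} \approx -792.0 - 50.912 i$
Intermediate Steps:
$I = 2 i \sqrt{2}$ ($I = \sqrt{-8} = 2 i \sqrt{2} \approx 2.8284 i$)
$T{\left(o \right)} = 3 o$
$K = 22$ ($K = \left(4 + 0\right) + 18 = 4 + 18 = 22$)
$\left(22 + \left(I + 1 K\right)\right) T{\left(-6 \right)} = \left(22 + \left(2 i \sqrt{2} + 1 \cdot 22\right)\right) 3 \left(-6\right) = \left(22 + \left(2 i \sqrt{2} + 22\right)\right) \left(-18\right) = \left(22 + \left(22 + 2 i \sqrt{2}\right)\right) \left(-18\right) = \left(44 + 2 i \sqrt{2}\right) \left(-18\right) = -792 - 36 i \sqrt{2}$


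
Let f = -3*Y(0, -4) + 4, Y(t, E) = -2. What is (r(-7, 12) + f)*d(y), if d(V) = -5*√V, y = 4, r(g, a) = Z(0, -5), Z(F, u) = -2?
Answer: -80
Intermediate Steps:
r(g, a) = -2
f = 10 (f = -3*(-2) + 4 = 6 + 4 = 10)
(r(-7, 12) + f)*d(y) = (-2 + 10)*(-5*√4) = 8*(-5*2) = 8*(-10) = -80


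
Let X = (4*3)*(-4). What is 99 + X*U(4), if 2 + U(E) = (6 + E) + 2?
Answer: -381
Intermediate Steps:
U(E) = 6 + E (U(E) = -2 + ((6 + E) + 2) = -2 + (8 + E) = 6 + E)
X = -48 (X = 12*(-4) = -48)
99 + X*U(4) = 99 - 48*(6 + 4) = 99 - 48*10 = 99 - 480 = -381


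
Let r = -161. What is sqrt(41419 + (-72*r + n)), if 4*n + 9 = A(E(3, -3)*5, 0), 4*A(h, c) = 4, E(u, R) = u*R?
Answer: sqrt(53009) ≈ 230.24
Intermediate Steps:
E(u, R) = R*u
A(h, c) = 1 (A(h, c) = (1/4)*4 = 1)
n = -2 (n = -9/4 + (1/4)*1 = -9/4 + 1/4 = -2)
sqrt(41419 + (-72*r + n)) = sqrt(41419 + (-72*(-161) - 2)) = sqrt(41419 + (11592 - 2)) = sqrt(41419 + 11590) = sqrt(53009)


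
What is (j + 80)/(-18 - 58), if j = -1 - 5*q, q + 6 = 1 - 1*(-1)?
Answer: -99/76 ≈ -1.3026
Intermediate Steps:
q = -4 (q = -6 + (1 - 1*(-1)) = -6 + (1 + 1) = -6 + 2 = -4)
j = 19 (j = -1 - 5*(-4) = -1 + 20 = 19)
(j + 80)/(-18 - 58) = (19 + 80)/(-18 - 58) = 99/(-76) = -1/76*99 = -99/76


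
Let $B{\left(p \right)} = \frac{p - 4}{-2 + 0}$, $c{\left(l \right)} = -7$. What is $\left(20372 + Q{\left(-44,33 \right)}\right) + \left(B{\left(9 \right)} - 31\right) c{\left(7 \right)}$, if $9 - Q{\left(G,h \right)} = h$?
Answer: $\frac{41165}{2} \approx 20583.0$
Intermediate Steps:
$B{\left(p \right)} = 2 - \frac{p}{2}$ ($B{\left(p \right)} = \frac{-4 + p}{-2} = \left(-4 + p\right) \left(- \frac{1}{2}\right) = 2 - \frac{p}{2}$)
$Q{\left(G,h \right)} = 9 - h$
$\left(20372 + Q{\left(-44,33 \right)}\right) + \left(B{\left(9 \right)} - 31\right) c{\left(7 \right)} = \left(20372 + \left(9 - 33\right)\right) + \left(\left(2 - \frac{9}{2}\right) - 31\right) \left(-7\right) = \left(20372 - 24\right) + \left(- \frac{5}{2} - 31\right) \left(-7\right) = 20348 - - \frac{469}{2} = 20348 + \frac{469}{2} = \frac{41165}{2}$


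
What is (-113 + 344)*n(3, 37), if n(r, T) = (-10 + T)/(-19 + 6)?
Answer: -6237/13 ≈ -479.77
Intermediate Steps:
n(r, T) = 10/13 - T/13 (n(r, T) = (-10 + T)/(-13) = (-10 + T)*(-1/13) = 10/13 - T/13)
(-113 + 344)*n(3, 37) = (-113 + 344)*(10/13 - 1/13*37) = 231*(10/13 - 37/13) = 231*(-27/13) = -6237/13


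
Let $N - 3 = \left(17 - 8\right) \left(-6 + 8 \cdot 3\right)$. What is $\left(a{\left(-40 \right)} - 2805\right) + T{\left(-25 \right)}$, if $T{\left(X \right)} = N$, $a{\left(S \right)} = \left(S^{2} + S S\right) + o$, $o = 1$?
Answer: $561$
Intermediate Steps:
$N = 165$ ($N = 3 + \left(17 - 8\right) \left(-6 + 8 \cdot 3\right) = 3 + 9 \left(-6 + 24\right) = 3 + 9 \cdot 18 = 3 + 162 = 165$)
$a{\left(S \right)} = 1 + 2 S^{2}$ ($a{\left(S \right)} = \left(S^{2} + S S\right) + 1 = \left(S^{2} + S^{2}\right) + 1 = 2 S^{2} + 1 = 1 + 2 S^{2}$)
$T{\left(X \right)} = 165$
$\left(a{\left(-40 \right)} - 2805\right) + T{\left(-25 \right)} = \left(\left(1 + 2 \left(-40\right)^{2}\right) - 2805\right) + 165 = \left(\left(1 + 2 \cdot 1600\right) - 2805\right) + 165 = \left(\left(1 + 3200\right) - 2805\right) + 165 = \left(3201 - 2805\right) + 165 = 396 + 165 = 561$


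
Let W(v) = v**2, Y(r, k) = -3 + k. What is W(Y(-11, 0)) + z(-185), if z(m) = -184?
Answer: -175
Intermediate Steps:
W(Y(-11, 0)) + z(-185) = (-3 + 0)**2 - 184 = (-3)**2 - 184 = 9 - 184 = -175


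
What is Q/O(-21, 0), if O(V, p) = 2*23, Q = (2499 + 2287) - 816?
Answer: 1985/23 ≈ 86.304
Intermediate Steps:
Q = 3970 (Q = 4786 - 816 = 3970)
O(V, p) = 46
Q/O(-21, 0) = 3970/46 = 3970*(1/46) = 1985/23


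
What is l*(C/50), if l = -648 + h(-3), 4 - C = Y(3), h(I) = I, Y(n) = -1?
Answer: -651/10 ≈ -65.100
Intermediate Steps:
C = 5 (C = 4 - 1*(-1) = 4 + 1 = 5)
l = -651 (l = -648 - 3 = -651)
l*(C/50) = -3255/50 = -651*⅒ = -651/10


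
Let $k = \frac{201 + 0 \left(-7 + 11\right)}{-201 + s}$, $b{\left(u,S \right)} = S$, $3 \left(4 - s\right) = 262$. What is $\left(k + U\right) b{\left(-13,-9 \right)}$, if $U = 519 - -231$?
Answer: $- \frac{5752323}{853} \approx -6743.6$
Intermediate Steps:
$s = - \frac{250}{3}$ ($s = 4 - \frac{262}{3} = - \frac{250}{3} \approx -83.333$)
$U = 750$ ($U = 519 + 231 = 750$)
$k = - \frac{603}{853}$ ($k = \frac{201 + 0 \left(-7 + 11\right)}{-201 - \frac{250}{3}} = \frac{201 + 0 \cdot 4}{- \frac{853}{3}} = \left(201 + 0\right) \left(- \frac{3}{853}\right) = 201 \left(- \frac{3}{853}\right) = - \frac{603}{853} \approx -0.70692$)
$\left(k + U\right) b{\left(-13,-9 \right)} = \left(- \frac{603}{853} + 750\right) \left(-9\right) = \frac{639147}{853} \left(-9\right) = - \frac{5752323}{853}$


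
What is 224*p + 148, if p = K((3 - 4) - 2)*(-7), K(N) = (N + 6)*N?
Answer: 14260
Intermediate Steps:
K(N) = N*(6 + N) (K(N) = (6 + N)*N = N*(6 + N))
p = 63 (p = (((3 - 4) - 2)*(6 + ((3 - 4) - 2)))*(-7) = ((-1 - 2)*(6 + (-1 - 2)))*(-7) = -3*(6 - 3)*(-7) = -3*3*(-7) = -9*(-7) = 63)
224*p + 148 = 224*63 + 148 = 14112 + 148 = 14260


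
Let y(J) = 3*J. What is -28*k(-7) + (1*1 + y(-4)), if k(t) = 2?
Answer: -67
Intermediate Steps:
-28*k(-7) + (1*1 + y(-4)) = -28*2 + (1*1 + 3*(-4)) = -56 + (1 - 12) = -56 - 11 = -67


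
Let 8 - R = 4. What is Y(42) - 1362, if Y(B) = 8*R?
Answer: -1330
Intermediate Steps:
R = 4 (R = 8 - 1*4 = 8 - 4 = 4)
Y(B) = 32 (Y(B) = 8*4 = 32)
Y(42) - 1362 = 32 - 1362 = -1330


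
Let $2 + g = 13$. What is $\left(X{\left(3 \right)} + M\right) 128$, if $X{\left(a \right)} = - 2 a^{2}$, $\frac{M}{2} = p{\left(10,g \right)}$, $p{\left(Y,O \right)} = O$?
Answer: $512$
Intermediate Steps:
$g = 11$ ($g = -2 + 13 = 11$)
$M = 22$ ($M = 2 \cdot 11 = 22$)
$\left(X{\left(3 \right)} + M\right) 128 = \left(- 2 \cdot 3^{2} + 22\right) 128 = \left(\left(-2\right) 9 + 22\right) 128 = \left(-18 + 22\right) 128 = 4 \cdot 128 = 512$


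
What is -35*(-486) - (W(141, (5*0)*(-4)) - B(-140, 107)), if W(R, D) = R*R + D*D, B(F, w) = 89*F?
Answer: -15331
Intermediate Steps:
W(R, D) = D² + R² (W(R, D) = R² + D² = D² + R²)
-35*(-486) - (W(141, (5*0)*(-4)) - B(-140, 107)) = -35*(-486) - ((((5*0)*(-4))² + 141²) - 89*(-140)) = 17010 - (((0*(-4))² + 19881) - 1*(-12460)) = 17010 - ((0² + 19881) + 12460) = 17010 - ((0 + 19881) + 12460) = 17010 - (19881 + 12460) = 17010 - 1*32341 = 17010 - 32341 = -15331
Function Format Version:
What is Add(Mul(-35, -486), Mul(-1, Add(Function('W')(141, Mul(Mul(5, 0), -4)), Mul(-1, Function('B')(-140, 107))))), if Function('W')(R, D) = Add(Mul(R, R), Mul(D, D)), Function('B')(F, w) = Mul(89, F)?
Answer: -15331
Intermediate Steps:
Function('W')(R, D) = Add(Pow(D, 2), Pow(R, 2)) (Function('W')(R, D) = Add(Pow(R, 2), Pow(D, 2)) = Add(Pow(D, 2), Pow(R, 2)))
Add(Mul(-35, -486), Mul(-1, Add(Function('W')(141, Mul(Mul(5, 0), -4)), Mul(-1, Function('B')(-140, 107))))) = Add(Mul(-35, -486), Mul(-1, Add(Add(Pow(Mul(Mul(5, 0), -4), 2), Pow(141, 2)), Mul(-1, Mul(89, -140))))) = Add(17010, Mul(-1, Add(Add(Pow(Mul(0, -4), 2), 19881), Mul(-1, -12460)))) = Add(17010, Mul(-1, Add(Add(Pow(0, 2), 19881), 12460))) = Add(17010, Mul(-1, Add(Add(0, 19881), 12460))) = Add(17010, Mul(-1, Add(19881, 12460))) = Add(17010, Mul(-1, 32341)) = Add(17010, -32341) = -15331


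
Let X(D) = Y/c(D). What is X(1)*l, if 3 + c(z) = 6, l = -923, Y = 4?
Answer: -3692/3 ≈ -1230.7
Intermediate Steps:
c(z) = 3 (c(z) = -3 + 6 = 3)
X(D) = 4/3
X(1)*l = (4/3)*(-923) = -3692/3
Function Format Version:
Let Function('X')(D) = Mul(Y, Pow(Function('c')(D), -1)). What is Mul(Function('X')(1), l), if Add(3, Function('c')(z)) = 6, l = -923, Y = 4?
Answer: Rational(-3692, 3) ≈ -1230.7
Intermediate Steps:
Function('c')(z) = 3 (Function('c')(z) = Add(-3, 6) = 3)
Function('X')(D) = Rational(4, 3) (Function('X')(D) = Mul(4, Pow(3, -1)) = Mul(4, Rational(1, 3)) = Rational(4, 3))
Mul(Function('X')(1), l) = Mul(Rational(4, 3), -923) = Rational(-3692, 3)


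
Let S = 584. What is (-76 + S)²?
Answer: 258064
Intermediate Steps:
(-76 + S)² = (-76 + 584)² = 508² = 258064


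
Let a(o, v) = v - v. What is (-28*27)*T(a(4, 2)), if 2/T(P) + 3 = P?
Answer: 504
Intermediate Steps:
a(o, v) = 0
T(P) = 2/(-3 + P)
(-28*27)*T(a(4, 2)) = (-28*27)*(2/(-3 + 0)) = -1512/(-3) = -1512*(-1)/3 = -756*(-⅔) = 504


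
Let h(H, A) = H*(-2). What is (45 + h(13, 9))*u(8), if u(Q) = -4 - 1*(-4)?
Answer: 0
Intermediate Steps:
h(H, A) = -2*H
u(Q) = 0 (u(Q) = -4 + 4 = 0)
(45 + h(13, 9))*u(8) = (45 - 2*13)*0 = (45 - 26)*0 = 19*0 = 0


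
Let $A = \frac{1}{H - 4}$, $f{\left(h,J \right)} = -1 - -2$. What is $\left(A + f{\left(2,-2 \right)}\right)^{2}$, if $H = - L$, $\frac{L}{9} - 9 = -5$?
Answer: $\frac{1521}{1600} \approx 0.95062$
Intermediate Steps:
$L = 36$ ($L = 81 + 9 \left(-5\right) = 81 - 45 = 36$)
$f{\left(h,J \right)} = 1$ ($f{\left(h,J \right)} = -1 + 2 = 1$)
$H = -36$ ($H = \left(-1\right) 36 = -36$)
$A = - \frac{1}{40}$ ($A = \frac{1}{-36 - 4} = \frac{1}{-40} = - \frac{1}{40} \approx -0.025$)
$\left(A + f{\left(2,-2 \right)}\right)^{2} = \left(- \frac{1}{40} + 1\right)^{2} = \left(\frac{39}{40}\right)^{2} = \frac{1521}{1600}$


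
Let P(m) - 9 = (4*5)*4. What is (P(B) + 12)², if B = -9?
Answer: 10201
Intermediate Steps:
P(m) = 89 (P(m) = 9 + (4*5)*4 = 9 + 20*4 = 9 + 80 = 89)
(P(B) + 12)² = (89 + 12)² = 101² = 10201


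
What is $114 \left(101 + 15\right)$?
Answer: $13224$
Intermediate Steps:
$114 \left(101 + 15\right) = 114 \cdot 116 = 13224$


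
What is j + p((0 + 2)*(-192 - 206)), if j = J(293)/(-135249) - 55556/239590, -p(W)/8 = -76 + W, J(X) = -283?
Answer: 5948552786597/852744945 ≈ 6975.8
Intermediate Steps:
p(W) = 608 - 8*W (p(W) = -8*(-76 + W) = 608 - 8*W)
j = -195949723/852744945 (j = -283/(-135249) - 55556/239590 = -283*(-1/135249) - 55556*1/239590 = 283/135249 - 1462/6305 = -195949723/852744945 ≈ -0.22979)
j + p((0 + 2)*(-192 - 206)) = -195949723/852744945 + (608 - 8*(0 + 2)*(-192 - 206)) = -195949723/852744945 + (608 - 16*(-398)) = -195949723/852744945 + (608 - 8*(-796)) = -195949723/852744945 + (608 + 6368) = -195949723/852744945 + 6976 = 5948552786597/852744945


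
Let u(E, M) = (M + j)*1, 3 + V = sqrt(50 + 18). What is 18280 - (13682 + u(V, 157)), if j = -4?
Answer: 4445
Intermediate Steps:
V = -3 + 2*sqrt(17) (V = -3 + sqrt(50 + 18) = -3 + sqrt(68) = -3 + 2*sqrt(17) ≈ 5.2462)
u(E, M) = -4 + M (u(E, M) = (M - 4)*1 = (-4 + M)*1 = -4 + M)
18280 - (13682 + u(V, 157)) = 18280 - (13682 + (-4 + 157)) = 18280 - (13682 + 153) = 18280 - 1*13835 = 18280 - 13835 = 4445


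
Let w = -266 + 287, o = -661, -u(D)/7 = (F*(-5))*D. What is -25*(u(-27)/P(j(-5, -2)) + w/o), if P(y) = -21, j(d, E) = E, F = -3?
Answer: 2231400/661 ≈ 3375.8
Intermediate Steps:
u(D) = -105*D (u(D) = -7*(-3*(-5))*D = -105*D)
w = 21
-25*(u(-27)/P(j(-5, -2)) + w/o) = -25*(-105*(-27)/(-21) + 21/(-661)) = -25*(2835*(-1/21) + 21*(-1/661)) = -25*(-135 - 21/661) = -25*(-89256/661) = 2231400/661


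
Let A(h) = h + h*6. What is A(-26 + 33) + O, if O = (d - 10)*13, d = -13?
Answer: -250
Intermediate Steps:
A(h) = 7*h (A(h) = h + 6*h = 7*h)
O = -299 (O = (-13 - 10)*13 = -23*13 = -299)
A(-26 + 33) + O = 7*(-26 + 33) - 299 = 7*7 - 299 = 49 - 299 = -250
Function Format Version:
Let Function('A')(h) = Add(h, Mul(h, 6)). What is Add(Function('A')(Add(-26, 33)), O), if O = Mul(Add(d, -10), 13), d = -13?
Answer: -250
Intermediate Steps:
Function('A')(h) = Mul(7, h) (Function('A')(h) = Add(h, Mul(6, h)) = Mul(7, h))
O = -299 (O = Mul(Add(-13, -10), 13) = Mul(-23, 13) = -299)
Add(Function('A')(Add(-26, 33)), O) = Add(Mul(7, Add(-26, 33)), -299) = Add(Mul(7, 7), -299) = Add(49, -299) = -250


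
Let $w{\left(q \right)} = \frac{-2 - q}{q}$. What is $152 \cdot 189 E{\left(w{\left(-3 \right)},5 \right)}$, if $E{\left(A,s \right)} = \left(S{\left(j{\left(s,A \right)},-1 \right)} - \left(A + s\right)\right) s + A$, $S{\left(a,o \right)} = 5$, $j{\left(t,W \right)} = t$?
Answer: $38304$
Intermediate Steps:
$w{\left(q \right)} = \frac{-2 - q}{q}$
$E{\left(A,s \right)} = A + s \left(5 - A - s\right)$ ($E{\left(A,s \right)} = \left(5 - \left(A + s\right)\right) s + A = \left(5 - A - s\right) s + A = s \left(5 - A - s\right) + A = A + s \left(5 - A - s\right)$)
$152 \cdot 189 E{\left(w{\left(-3 \right)},5 \right)} = 152 \cdot 189 \left(\frac{-2 - -3}{-3} - 5^{2} + 5 \cdot 5 - \frac{-2 - -3}{-3} \cdot 5\right) = 28728 \left(- \frac{-2 + 3}{3} - 25 + 25 - - \frac{-2 + 3}{3} \cdot 5\right) = 28728 \left(\left(- \frac{1}{3}\right) 1 - 25 + 25 - \left(- \frac{1}{3}\right) 1 \cdot 5\right) = 28728 \left(- \frac{1}{3} - 25 + 25 - \left(- \frac{1}{3}\right) 5\right) = 28728 \left(- \frac{1}{3} - 25 + 25 + \frac{5}{3}\right) = 28728 \cdot \frac{4}{3} = 38304$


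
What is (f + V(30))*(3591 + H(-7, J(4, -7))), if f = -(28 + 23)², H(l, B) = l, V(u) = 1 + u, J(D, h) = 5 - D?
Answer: -9210880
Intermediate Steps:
f = -2601 (f = -1*51² = -1*2601 = -2601)
(f + V(30))*(3591 + H(-7, J(4, -7))) = (-2601 + (1 + 30))*(3591 - 7) = (-2601 + 31)*3584 = -2570*3584 = -9210880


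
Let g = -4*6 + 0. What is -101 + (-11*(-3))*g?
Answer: -893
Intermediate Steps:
g = -24 (g = -24 + 0 = -24)
-101 + (-11*(-3))*g = -101 - 11*(-3)*(-24) = -101 + 33*(-24) = -101 - 792 = -893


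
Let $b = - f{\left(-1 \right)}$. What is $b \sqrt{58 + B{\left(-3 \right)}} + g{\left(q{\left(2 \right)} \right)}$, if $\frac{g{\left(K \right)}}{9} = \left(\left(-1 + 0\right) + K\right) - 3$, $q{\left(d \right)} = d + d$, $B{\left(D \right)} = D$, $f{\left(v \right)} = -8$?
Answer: $8 \sqrt{55} \approx 59.33$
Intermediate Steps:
$q{\left(d \right)} = 2 d$
$b = 8$ ($b = \left(-1\right) \left(-8\right) = 8$)
$g{\left(K \right)} = -36 + 9 K$ ($g{\left(K \right)} = 9 \left(\left(\left(-1 + 0\right) + K\right) - 3\right) = 9 \left(\left(-1 + K\right) - 3\right) = 9 \left(-4 + K\right) = -36 + 9 K$)
$b \sqrt{58 + B{\left(-3 \right)}} + g{\left(q{\left(2 \right)} \right)} = 8 \sqrt{58 - 3} - \left(36 - 9 \cdot 2 \cdot 2\right) = 8 \sqrt{55} + \left(-36 + 9 \cdot 4\right) = 8 \sqrt{55} + \left(-36 + 36\right) = 8 \sqrt{55} + 0 = 8 \sqrt{55}$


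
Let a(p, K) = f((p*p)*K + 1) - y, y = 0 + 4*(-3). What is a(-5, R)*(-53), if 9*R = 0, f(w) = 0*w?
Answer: -636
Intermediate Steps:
f(w) = 0
R = 0 (R = (⅑)*0 = 0)
y = -12 (y = 0 - 12 = -12)
a(p, K) = 12 (a(p, K) = 0 - 1*(-12) = 0 + 12 = 12)
a(-5, R)*(-53) = 12*(-53) = -636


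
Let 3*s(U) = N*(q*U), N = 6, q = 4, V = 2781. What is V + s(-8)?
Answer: 2717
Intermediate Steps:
s(U) = 8*U (s(U) = (6*(4*U))/3 = (24*U)/3 = 8*U)
V + s(-8) = 2781 + 8*(-8) = 2781 - 64 = 2717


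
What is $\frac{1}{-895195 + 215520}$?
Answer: $- \frac{1}{679675} \approx -1.4713 \cdot 10^{-6}$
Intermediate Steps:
$\frac{1}{-895195 + 215520} = \frac{1}{-679675} = - \frac{1}{679675}$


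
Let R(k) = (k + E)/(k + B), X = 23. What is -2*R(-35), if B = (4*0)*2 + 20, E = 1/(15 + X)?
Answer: -443/95 ≈ -4.6632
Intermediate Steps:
E = 1/38 (E = 1/(15 + 23) = 1/38 ≈ 0.026316)
B = 20 (B = 0*2 + 20 = 0 + 20 = 20)
R(k) = (1/38 + k)/(20 + k) (R(k) = (k + 1/38)/(k + 20) = (1/38 + k)/(20 + k))
-2*R(-35) = -2*(1/38 - 35)/(20 - 35) = -2*(-1329)/((-15)*38) = -(-2)*(-1329)/(15*38) = -2*443/190 = -443/95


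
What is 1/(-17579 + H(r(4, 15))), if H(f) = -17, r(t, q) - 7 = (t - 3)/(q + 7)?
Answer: -1/17596 ≈ -5.6831e-5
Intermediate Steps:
r(t, q) = 7 + (-3 + t)/(7 + q) (r(t, q) = 7 + (t - 3)/(q + 7) = 7 + (-3 + t)/(7 + q))
1/(-17579 + H(r(4, 15))) = 1/(-17579 - 17) = 1/(-17596) = -1/17596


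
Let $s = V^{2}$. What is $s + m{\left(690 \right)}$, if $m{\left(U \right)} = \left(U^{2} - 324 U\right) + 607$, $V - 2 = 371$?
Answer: $392276$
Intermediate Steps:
$V = 373$ ($V = 2 + 371 = 373$)
$s = 139129$ ($s = 373^{2} = 139129$)
$m{\left(U \right)} = 607 + U^{2} - 324 U$
$s + m{\left(690 \right)} = 139129 + \left(607 + 690^{2} - 223560\right) = 139129 + \left(607 + 476100 - 223560\right) = 139129 + 253147 = 392276$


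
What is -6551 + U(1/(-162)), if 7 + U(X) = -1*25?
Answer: -6583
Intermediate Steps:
U(X) = -32 (U(X) = -7 - 1*25 = -7 - 25 = -32)
-6551 + U(1/(-162)) = -6551 - 32 = -6583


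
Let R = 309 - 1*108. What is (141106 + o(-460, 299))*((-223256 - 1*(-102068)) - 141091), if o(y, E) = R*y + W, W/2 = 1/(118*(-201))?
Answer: -151306896328727/11859 ≈ -1.2759e+10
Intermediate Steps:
R = 201 (R = 309 - 108 = 201)
W = -1/11859 (W = 2*(1/(118*(-201))) = 2*((1/118)*(-1/201)) = 2*(-1/23718) = -1/11859 ≈ -8.4324e-5)
o(y, E) = -1/11859 + 201*y (o(y, E) = 201*y - 1/11859 = -1/11859 + 201*y)
(141106 + o(-460, 299))*((-223256 - 1*(-102068)) - 141091) = (141106 + (-1/11859 + 201*(-460)))*((-223256 - 1*(-102068)) - 141091) = (141106 + (-1/11859 - 92460))*((-223256 + 102068) - 141091) = (141106 - 1096483141/11859)*(-121188 - 141091) = (576892913/11859)*(-262279) = -151306896328727/11859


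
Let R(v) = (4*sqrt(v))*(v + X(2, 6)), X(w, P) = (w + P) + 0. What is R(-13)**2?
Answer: -5200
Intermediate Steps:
X(w, P) = P + w (X(w, P) = (P + w) + 0 = P + w)
R(v) = 4*sqrt(v)*(8 + v) (R(v) = (4*sqrt(v))*(v + (6 + 2)) = (4*sqrt(v))*(v + 8) = (4*sqrt(v))*(8 + v) = 4*sqrt(v)*(8 + v))
R(-13)**2 = (4*sqrt(-13)*(8 - 13))**2 = (4*(I*sqrt(13))*(-5))**2 = (-20*I*sqrt(13))**2 = -5200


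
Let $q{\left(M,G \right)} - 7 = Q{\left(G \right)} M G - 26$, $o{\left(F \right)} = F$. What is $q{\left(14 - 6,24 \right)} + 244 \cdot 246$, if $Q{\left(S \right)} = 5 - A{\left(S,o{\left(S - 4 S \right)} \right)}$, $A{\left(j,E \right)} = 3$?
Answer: $60389$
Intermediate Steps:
$Q{\left(S \right)} = 2$ ($Q{\left(S \right)} = 5 - 3 = 2$)
$q{\left(M,G \right)} = -19 + 2 G M$ ($q{\left(M,G \right)} = 7 + \left(2 M G - 26\right) = 7 + \left(2 G M - 26\right) = 7 + \left(-26 + 2 G M\right) = -19 + 2 G M$)
$q{\left(14 - 6,24 \right)} + 244 \cdot 246 = \left(-19 + 2 \cdot 24 \left(14 - 6\right)\right) + 244 \cdot 246 = \left(-19 + 2 \cdot 24 \left(14 - 6\right)\right) + 60024 = \left(-19 + 2 \cdot 24 \cdot 8\right) + 60024 = \left(-19 + 384\right) + 60024 = 365 + 60024 = 60389$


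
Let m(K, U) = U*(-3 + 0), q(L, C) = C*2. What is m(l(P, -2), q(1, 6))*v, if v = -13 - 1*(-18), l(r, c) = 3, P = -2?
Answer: -180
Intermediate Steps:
q(L, C) = 2*C
v = 5 (v = -13 + 18 = 5)
m(K, U) = -3*U (m(K, U) = U*(-3) = -3*U)
m(l(P, -2), q(1, 6))*v = -6*6*5 = -3*12*5 = -36*5 = -180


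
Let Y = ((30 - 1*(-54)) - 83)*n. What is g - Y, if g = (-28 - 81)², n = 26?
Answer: 11855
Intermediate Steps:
g = 11881 (g = (-109)² = 11881)
Y = 26 (Y = ((30 - 1*(-54)) - 83)*26 = ((30 + 54) - 83)*26 = (84 - 83)*26 = 1*26 = 26)
g - Y = 11881 - 1*26 = 11881 - 26 = 11855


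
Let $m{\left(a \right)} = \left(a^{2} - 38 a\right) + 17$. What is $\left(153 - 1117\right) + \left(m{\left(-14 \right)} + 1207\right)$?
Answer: $988$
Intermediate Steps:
$m{\left(a \right)} = 17 + a^{2} - 38 a$
$\left(153 - 1117\right) + \left(m{\left(-14 \right)} + 1207\right) = \left(153 - 1117\right) + \left(\left(17 + \left(-14\right)^{2} - -532\right) + 1207\right) = \left(153 - 1117\right) + \left(\left(17 + 196 + 532\right) + 1207\right) = \left(153 - 1117\right) + \left(745 + 1207\right) = -964 + 1952 = 988$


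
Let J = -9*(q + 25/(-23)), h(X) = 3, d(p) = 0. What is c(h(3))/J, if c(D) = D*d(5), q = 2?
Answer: 0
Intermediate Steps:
c(D) = 0 (c(D) = D*0 = 0)
J = -189/23 (J = -9*(2 + 25/(-23)) = -9*(2 + 25*(-1/23)) = -9*(2 - 25/23) = -9*21/23 = -189/23 ≈ -8.2174)
c(h(3))/J = 0/(-189/23) = 0*(-23/189) = 0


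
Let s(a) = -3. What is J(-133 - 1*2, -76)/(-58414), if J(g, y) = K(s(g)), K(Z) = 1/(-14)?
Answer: 1/817796 ≈ 1.2228e-6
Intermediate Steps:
K(Z) = -1/14
J(g, y) = -1/14
J(-133 - 1*2, -76)/(-58414) = -1/14/(-58414) = -1/14*(-1/58414) = 1/817796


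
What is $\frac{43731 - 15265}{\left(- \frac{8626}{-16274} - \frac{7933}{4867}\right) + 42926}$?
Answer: $\frac{563666353507}{849972665952} \approx 0.66316$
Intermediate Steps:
$\frac{43731 - 15265}{\left(- \frac{8626}{-16274} - \frac{7933}{4867}\right) + 42926} = \frac{28466}{\left(\left(-8626\right) \left(- \frac{1}{16274}\right) - \frac{7933}{4867}\right) + 42926} = \frac{28466}{\left(\frac{4313}{8137} - \frac{7933}{4867}\right) + 42926} = \frac{28466}{- \frac{43559450}{39602779} + 42926} = \frac{28466}{\frac{1699945331904}{39602779}} = 28466 \cdot \frac{39602779}{1699945331904} = \frac{563666353507}{849972665952}$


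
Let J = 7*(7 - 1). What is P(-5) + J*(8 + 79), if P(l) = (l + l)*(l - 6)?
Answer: 3764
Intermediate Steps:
J = 42 (J = 7*6 = 42)
P(l) = 2*l*(-6 + l) (P(l) = (2*l)*(-6 + l) = 2*l*(-6 + l))
P(-5) + J*(8 + 79) = 2*(-5)*(-6 - 5) + 42*(8 + 79) = 2*(-5)*(-11) + 42*87 = 110 + 3654 = 3764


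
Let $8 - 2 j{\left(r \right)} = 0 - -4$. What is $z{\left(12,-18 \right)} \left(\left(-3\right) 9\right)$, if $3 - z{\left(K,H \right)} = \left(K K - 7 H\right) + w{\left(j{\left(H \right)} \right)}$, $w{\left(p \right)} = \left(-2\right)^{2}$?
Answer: $7317$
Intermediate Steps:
$j{\left(r \right)} = 2$ ($j{\left(r \right)} = 4 - \frac{0 - -4}{2} = 4 - \frac{0 + 4}{2} = 4 - 2 = 2$)
$w{\left(p \right)} = 4$
$z{\left(K,H \right)} = -1 - K^{2} + 7 H$ ($z{\left(K,H \right)} = 3 - \left(\left(K K - 7 H\right) + 4\right) = 3 - \left(\left(K^{2} - 7 H\right) + 4\right) = 3 - \left(4 + K^{2} - 7 H\right) = -1 - K^{2} + 7 H$)
$z{\left(12,-18 \right)} \left(\left(-3\right) 9\right) = \left(-1 - 12^{2} + 7 \left(-18\right)\right) \left(\left(-3\right) 9\right) = \left(-1 - 144 - 126\right) \left(-27\right) = \left(-271\right) \left(-27\right) = 7317$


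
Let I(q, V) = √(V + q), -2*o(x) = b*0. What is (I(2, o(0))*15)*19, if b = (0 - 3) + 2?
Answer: 285*√2 ≈ 403.05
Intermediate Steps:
b = -1 (b = -3 + 2 = -1)
o(x) = 0 (o(x) = -(-1)*0/2 = -½*0 = 0)
(I(2, o(0))*15)*19 = (√(0 + 2)*15)*19 = (√2*15)*19 = (15*√2)*19 = 285*√2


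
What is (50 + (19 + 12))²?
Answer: 6561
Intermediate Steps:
(50 + (19 + 12))² = (50 + 31)² = 81² = 6561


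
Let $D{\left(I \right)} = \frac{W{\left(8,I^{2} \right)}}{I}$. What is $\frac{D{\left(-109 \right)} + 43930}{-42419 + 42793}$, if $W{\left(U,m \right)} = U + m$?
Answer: $\frac{4776481}{40766} \approx 117.17$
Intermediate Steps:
$D{\left(I \right)} = \frac{8 + I^{2}}{I}$
$\frac{D{\left(-109 \right)} + 43930}{-42419 + 42793} = \frac{\left(-109 + \frac{8}{-109}\right) + 43930}{-42419 + 42793} = \frac{\left(-109 + 8 \left(- \frac{1}{109}\right)\right) + 43930}{374} = \left(\left(-109 - \frac{8}{109}\right) + 43930\right) \frac{1}{374} = \left(- \frac{11889}{109} + 43930\right) \frac{1}{374} = \frac{4776481}{109} \cdot \frac{1}{374} = \frac{4776481}{40766}$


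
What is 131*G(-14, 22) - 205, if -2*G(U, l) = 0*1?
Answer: -205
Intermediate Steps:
G(U, l) = 0 (G(U, l) = -0 = -½*0 = 0)
131*G(-14, 22) - 205 = 131*0 - 205 = 0 - 205 = -205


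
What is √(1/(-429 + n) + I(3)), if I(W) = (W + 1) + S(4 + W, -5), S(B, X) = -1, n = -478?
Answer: 4*√154190/907 ≈ 1.7317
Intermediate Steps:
I(W) = W (I(W) = (W + 1) - 1 = (1 + W) - 1 = W)
√(1/(-429 + n) + I(3)) = √(1/(-429 - 478) + 3) = √(1/(-907) + 3) = √(-1/907 + 3) = √(2720/907) = 4*√154190/907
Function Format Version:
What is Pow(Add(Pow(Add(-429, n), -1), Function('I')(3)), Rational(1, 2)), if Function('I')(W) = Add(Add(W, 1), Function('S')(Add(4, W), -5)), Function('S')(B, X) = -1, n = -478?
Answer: Mul(Rational(4, 907), Pow(154190, Rational(1, 2))) ≈ 1.7317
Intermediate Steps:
Function('I')(W) = W (Function('I')(W) = Add(Add(W, 1), -1) = Add(Add(1, W), -1) = W)
Pow(Add(Pow(Add(-429, n), -1), Function('I')(3)), Rational(1, 2)) = Pow(Add(Pow(Add(-429, -478), -1), 3), Rational(1, 2)) = Pow(Add(Pow(-907, -1), 3), Rational(1, 2)) = Pow(Add(Rational(-1, 907), 3), Rational(1, 2)) = Pow(Rational(2720, 907), Rational(1, 2)) = Mul(Rational(4, 907), Pow(154190, Rational(1, 2)))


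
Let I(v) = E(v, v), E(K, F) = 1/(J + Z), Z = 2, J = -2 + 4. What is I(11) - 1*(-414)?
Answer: 1657/4 ≈ 414.25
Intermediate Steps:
J = 2
E(K, F) = 1/4 (E(K, F) = 1/(2 + 2) = 1/4)
I(v) = 1/4
I(11) - 1*(-414) = 1/4 - 1*(-414) = 1/4 + 414 = 1657/4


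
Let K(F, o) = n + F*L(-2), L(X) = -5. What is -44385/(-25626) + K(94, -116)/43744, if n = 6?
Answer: 10050453/5838457 ≈ 1.7214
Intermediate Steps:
K(F, o) = 6 - 5*F (K(F, o) = 6 + F*(-5) = 6 - 5*F)
-44385/(-25626) + K(94, -116)/43744 = -44385/(-25626) + (6 - 5*94)/43744 = -44385*(-1/25626) + (6 - 470)*(1/43744) = 14795/8542 - 464*1/43744 = 14795/8542 - 29/2734 = 10050453/5838457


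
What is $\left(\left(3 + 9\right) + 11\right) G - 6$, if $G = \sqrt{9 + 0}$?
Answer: $63$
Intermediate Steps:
$G = 3$ ($G = \sqrt{9} = 3$)
$\left(\left(3 + 9\right) + 11\right) G - 6 = \left(\left(3 + 9\right) + 11\right) 3 - 6 = \left(12 + 11\right) 3 - 6 = 23 \cdot 3 - 6 = 69 - 6 = 63$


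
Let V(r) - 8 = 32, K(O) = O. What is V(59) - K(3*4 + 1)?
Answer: 27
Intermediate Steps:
V(r) = 40 (V(r) = 8 + 32 = 40)
V(59) - K(3*4 + 1) = 40 - (3*4 + 1) = 40 - (12 + 1) = 40 - 1*13 = 40 - 13 = 27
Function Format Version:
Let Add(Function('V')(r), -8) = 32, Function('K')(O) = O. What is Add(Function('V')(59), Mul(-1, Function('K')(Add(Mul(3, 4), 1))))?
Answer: 27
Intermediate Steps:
Function('V')(r) = 40 (Function('V')(r) = Add(8, 32) = 40)
Add(Function('V')(59), Mul(-1, Function('K')(Add(Mul(3, 4), 1)))) = Add(40, Mul(-1, Add(Mul(3, 4), 1))) = Add(40, Mul(-1, Add(12, 1))) = Add(40, Mul(-1, 13)) = Add(40, -13) = 27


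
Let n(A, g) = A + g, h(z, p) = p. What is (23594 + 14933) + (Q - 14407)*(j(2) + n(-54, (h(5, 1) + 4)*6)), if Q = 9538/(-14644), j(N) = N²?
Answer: 1195975577/3661 ≈ 3.2668e+5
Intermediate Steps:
Q = -4769/7322 (Q = 9538*(-1/14644) = -4769/7322 ≈ -0.65133)
(23594 + 14933) + (Q - 14407)*(j(2) + n(-54, (h(5, 1) + 4)*6)) = (23594 + 14933) + (-4769/7322 - 14407)*(2² + (-54 + (1 + 4)*6)) = 38527 - 105492823*(4 + (-54 + 5*6))/7322 = 38527 - 105492823*(4 + (-54 + 30))/7322 = 38527 - 105492823*(4 - 24)/7322 = 38527 - 105492823/7322*(-20) = 38527 + 1054928230/3661 = 1195975577/3661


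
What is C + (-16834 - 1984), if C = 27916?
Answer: 9098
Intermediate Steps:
C + (-16834 - 1984) = 27916 + (-16834 - 1984) = 27916 - 18818 = 9098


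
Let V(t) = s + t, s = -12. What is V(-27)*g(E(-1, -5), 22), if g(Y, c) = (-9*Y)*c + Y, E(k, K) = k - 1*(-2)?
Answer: 7683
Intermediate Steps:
V(t) = -12 + t
E(k, K) = 2 + k (E(k, K) = k + 2 = 2 + k)
g(Y, c) = Y - 9*Y*c (g(Y, c) = -9*Y*c + Y = Y - 9*Y*c)
V(-27)*g(E(-1, -5), 22) = (-12 - 27)*((2 - 1)*(1 - 9*22)) = -39*(1 - 198) = -39*(-197) = 7683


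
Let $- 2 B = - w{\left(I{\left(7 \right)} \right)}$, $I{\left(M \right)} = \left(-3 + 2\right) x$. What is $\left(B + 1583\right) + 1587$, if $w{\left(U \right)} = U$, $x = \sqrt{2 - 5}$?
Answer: $3170 - \frac{i \sqrt{3}}{2} \approx 3170.0 - 0.86602 i$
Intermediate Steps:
$x = i \sqrt{3}$ ($x = \sqrt{-3} = i \sqrt{3} \approx 1.732 i$)
$I{\left(M \right)} = - i \sqrt{3}$ ($I{\left(M \right)} = \left(-3 + 2\right) i \sqrt{3} = - i \sqrt{3}$)
$B = - \frac{i \sqrt{3}}{2}$ ($B = - \frac{\left(-1\right) \left(- i \sqrt{3}\right)}{2} = - \frac{i \sqrt{3}}{2} \approx - 0.86602 i$)
$\left(B + 1583\right) + 1587 = \left(- \frac{i \sqrt{3}}{2} + 1583\right) + 1587 = \left(1583 - \frac{i \sqrt{3}}{2}\right) + 1587 = 3170 - \frac{i \sqrt{3}}{2}$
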